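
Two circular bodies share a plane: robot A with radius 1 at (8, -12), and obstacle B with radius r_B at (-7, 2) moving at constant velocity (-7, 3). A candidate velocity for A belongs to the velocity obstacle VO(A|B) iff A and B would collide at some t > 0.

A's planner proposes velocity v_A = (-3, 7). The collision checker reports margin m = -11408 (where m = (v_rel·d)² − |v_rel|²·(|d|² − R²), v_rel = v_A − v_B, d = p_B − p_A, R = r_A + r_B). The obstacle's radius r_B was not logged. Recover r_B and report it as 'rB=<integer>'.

m = -11408
d = (-15, 14);  v_rel = (4, 4),  |v_rel|² = 32
v_rel×d = (4)·(14) − (4)·(-15) = 116
since m = R²·32 − 116²:  R² = (13456 + -11408) / 32 = 64
R = √64 = 8  ⇒  r_B = 8 − 1 = 7

rB=7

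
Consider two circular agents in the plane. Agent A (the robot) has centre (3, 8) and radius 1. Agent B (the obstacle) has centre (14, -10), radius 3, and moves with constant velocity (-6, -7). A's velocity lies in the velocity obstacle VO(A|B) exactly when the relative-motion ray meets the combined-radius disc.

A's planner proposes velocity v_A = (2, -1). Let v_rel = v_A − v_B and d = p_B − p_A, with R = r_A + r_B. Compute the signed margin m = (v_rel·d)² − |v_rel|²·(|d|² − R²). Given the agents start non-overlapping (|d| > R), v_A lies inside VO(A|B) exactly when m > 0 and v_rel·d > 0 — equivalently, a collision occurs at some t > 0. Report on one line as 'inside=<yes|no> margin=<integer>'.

d = (11, -18),  |d|² = 445;  R = 1+3 = 4,  c = 445−4² = 429
v_rel = (8, 6),  |v_rel|² = 100;  v_rel·d = (8)·(11) + (6)·(-18) = -20
100·t² + 40·t + 429 = 0  ⇒  m = (-20)² − 100·429 = -42500
m = -42500 < 0,  v_rel·d = -20 < 0  ⇒  outside

inside=no margin=-42500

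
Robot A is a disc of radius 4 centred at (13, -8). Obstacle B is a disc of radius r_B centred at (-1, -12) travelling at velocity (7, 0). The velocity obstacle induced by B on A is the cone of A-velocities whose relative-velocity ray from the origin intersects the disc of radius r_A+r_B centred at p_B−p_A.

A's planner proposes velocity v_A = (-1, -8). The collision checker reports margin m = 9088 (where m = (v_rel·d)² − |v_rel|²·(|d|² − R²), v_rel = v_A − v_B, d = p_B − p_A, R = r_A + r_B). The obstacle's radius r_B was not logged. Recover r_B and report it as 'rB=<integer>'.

m = 9088
d = (-14, -4);  v_rel = (-8, -8),  |v_rel|² = 128
v_rel×d = (-8)·(-4) − (-8)·(-14) = -80
since m = R²·128 − (-80)²:  R² = (6400 + 9088) / 128 = 121
R = √121 = 11  ⇒  r_B = 11 − 4 = 7

rB=7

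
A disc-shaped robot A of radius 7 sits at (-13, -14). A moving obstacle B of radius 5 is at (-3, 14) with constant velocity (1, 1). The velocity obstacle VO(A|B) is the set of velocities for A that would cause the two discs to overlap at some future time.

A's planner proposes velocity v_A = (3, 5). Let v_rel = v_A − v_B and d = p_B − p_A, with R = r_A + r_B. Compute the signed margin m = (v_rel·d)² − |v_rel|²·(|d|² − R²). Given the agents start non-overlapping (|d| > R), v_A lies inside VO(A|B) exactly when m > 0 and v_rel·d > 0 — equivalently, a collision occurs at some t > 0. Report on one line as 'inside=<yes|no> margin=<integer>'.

d = (10, 28),  |d|² = 884;  R = 7+5 = 12,  c = 884−12² = 740
v_rel = (2, 4),  |v_rel|² = 20;  v_rel·d = (2)·(10) + (4)·(28) = 132
20·t² − 264·t + 740 = 0  ⇒  m = 132² − 20·740 = 2624
m = 2624 > 0,  v_rel·d = 132 > 0  ⇒  inside

inside=yes margin=2624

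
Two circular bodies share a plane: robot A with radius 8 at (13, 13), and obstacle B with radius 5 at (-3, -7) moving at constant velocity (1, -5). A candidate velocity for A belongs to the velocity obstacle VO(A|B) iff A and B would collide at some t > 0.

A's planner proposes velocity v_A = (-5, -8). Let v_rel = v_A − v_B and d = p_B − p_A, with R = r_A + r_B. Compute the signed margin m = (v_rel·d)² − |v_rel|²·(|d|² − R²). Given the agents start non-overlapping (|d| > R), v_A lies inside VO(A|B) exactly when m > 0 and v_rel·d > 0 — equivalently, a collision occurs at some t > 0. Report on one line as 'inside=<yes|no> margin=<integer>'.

d = (-16, -20),  |d|² = 656;  R = 8+5 = 13,  c = 656−13² = 487
v_rel = (-6, -3),  |v_rel|² = 45;  v_rel·d = (-6)·(-16) + (-3)·(-20) = 156
45·t² − 312·t + 487 = 0  ⇒  m = 156² − 45·487 = 2421
m = 2421 > 0,  v_rel·d = 156 > 0  ⇒  inside

inside=yes margin=2421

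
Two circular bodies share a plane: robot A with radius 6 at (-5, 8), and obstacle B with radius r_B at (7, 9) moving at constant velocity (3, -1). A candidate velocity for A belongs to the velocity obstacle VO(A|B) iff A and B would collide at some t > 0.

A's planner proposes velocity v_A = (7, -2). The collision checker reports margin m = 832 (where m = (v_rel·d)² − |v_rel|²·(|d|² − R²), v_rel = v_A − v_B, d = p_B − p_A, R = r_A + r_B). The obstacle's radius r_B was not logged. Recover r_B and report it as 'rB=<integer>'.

m = 832
d = (12, 1);  v_rel = (4, -1),  |v_rel|² = 17
v_rel×d = (4)·(1) − (-1)·(12) = 16
since m = R²·17 − 16²:  R² = (256 + 832) / 17 = 64
R = √64 = 8  ⇒  r_B = 8 − 6 = 2

rB=2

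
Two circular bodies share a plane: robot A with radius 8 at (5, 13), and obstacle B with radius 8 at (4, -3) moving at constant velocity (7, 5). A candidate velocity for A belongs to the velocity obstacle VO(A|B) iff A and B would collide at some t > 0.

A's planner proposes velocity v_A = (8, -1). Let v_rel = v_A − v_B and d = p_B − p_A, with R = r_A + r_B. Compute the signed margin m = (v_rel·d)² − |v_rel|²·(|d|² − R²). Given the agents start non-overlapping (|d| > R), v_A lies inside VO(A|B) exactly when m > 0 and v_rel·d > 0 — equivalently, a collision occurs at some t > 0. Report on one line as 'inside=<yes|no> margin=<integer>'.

d = (-1, -16),  |d|² = 257;  R = 8+8 = 16,  c = 257−16² = 1
v_rel = (1, -6),  |v_rel|² = 37;  v_rel·d = (1)·(-1) + (-6)·(-16) = 95
37·t² − 190·t + 1 = 0  ⇒  m = 95² − 37·1 = 8988
m = 8988 > 0,  v_rel·d = 95 > 0  ⇒  inside

inside=yes margin=8988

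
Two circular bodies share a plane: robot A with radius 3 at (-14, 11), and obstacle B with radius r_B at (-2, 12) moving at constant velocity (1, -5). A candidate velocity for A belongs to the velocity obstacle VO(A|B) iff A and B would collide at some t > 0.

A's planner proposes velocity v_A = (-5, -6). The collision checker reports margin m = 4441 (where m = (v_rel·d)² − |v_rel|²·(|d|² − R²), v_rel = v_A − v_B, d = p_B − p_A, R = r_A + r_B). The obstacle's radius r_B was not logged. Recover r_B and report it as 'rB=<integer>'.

m = 4441
d = (12, 1);  v_rel = (-6, -1),  |v_rel|² = 37
v_rel×d = (-6)·(1) − (-1)·(12) = 6
since m = R²·37 − 6²:  R² = (36 + 4441) / 37 = 121
R = √121 = 11  ⇒  r_B = 11 − 3 = 8

rB=8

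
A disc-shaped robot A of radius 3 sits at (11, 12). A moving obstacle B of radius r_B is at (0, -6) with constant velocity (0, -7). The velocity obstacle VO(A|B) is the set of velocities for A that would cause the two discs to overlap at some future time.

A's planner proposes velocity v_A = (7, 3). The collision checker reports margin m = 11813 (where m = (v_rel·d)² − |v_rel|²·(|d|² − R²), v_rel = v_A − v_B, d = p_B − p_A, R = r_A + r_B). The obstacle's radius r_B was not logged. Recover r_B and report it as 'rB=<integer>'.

m = 11813
d = (-11, -18);  v_rel = (7, 10),  |v_rel|² = 149
v_rel×d = (7)·(-18) − (10)·(-11) = -16
since m = R²·149 − (-16)²:  R² = (256 + 11813) / 149 = 81
R = √81 = 9  ⇒  r_B = 9 − 3 = 6

rB=6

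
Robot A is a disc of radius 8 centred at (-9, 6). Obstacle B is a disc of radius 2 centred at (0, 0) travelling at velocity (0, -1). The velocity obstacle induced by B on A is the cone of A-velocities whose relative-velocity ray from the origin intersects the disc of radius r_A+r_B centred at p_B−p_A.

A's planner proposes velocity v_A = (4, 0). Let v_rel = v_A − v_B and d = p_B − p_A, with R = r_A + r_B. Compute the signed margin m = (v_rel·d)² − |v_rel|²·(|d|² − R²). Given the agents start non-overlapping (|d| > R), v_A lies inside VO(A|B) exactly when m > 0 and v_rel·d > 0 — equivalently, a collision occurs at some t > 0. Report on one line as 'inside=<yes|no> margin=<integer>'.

d = (9, -6),  |d|² = 117;  R = 8+2 = 10,  c = 117−10² = 17
v_rel = (4, 1),  |v_rel|² = 17;  v_rel·d = (4)·(9) + (1)·(-6) = 30
17·t² − 60·t + 17 = 0  ⇒  m = 30² − 17·17 = 611
m = 611 > 0,  v_rel·d = 30 > 0  ⇒  inside

inside=yes margin=611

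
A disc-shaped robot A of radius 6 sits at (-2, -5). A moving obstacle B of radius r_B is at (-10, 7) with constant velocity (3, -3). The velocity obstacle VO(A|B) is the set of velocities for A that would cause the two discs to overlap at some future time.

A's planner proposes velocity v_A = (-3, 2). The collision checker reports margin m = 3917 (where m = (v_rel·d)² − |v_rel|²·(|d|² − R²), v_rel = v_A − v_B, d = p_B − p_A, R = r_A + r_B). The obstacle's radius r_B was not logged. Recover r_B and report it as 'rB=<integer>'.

m = 3917
d = (-8, 12);  v_rel = (-6, 5),  |v_rel|² = 61
v_rel×d = (-6)·(12) − (5)·(-8) = -32
since m = R²·61 − (-32)²:  R² = (1024 + 3917) / 61 = 81
R = √81 = 9  ⇒  r_B = 9 − 6 = 3

rB=3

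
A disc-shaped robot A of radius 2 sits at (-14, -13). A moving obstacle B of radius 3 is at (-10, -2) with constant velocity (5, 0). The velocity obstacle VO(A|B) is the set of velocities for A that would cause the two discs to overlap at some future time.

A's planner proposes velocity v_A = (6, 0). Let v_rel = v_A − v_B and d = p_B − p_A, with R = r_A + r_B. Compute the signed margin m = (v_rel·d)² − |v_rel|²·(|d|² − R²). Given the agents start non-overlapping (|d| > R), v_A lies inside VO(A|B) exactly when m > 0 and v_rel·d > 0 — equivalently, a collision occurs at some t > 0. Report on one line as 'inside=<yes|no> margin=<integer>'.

d = (4, 11),  |d|² = 137;  R = 2+3 = 5,  c = 137−5² = 112
v_rel = (1, 0),  |v_rel|² = 1;  v_rel·d = (1)·(4) + (0)·(11) = 4
1·t² − 8·t + 112 = 0  ⇒  m = 4² − 1·112 = -96
m = -96 < 0,  v_rel·d = 4 > 0  ⇒  outside

inside=no margin=-96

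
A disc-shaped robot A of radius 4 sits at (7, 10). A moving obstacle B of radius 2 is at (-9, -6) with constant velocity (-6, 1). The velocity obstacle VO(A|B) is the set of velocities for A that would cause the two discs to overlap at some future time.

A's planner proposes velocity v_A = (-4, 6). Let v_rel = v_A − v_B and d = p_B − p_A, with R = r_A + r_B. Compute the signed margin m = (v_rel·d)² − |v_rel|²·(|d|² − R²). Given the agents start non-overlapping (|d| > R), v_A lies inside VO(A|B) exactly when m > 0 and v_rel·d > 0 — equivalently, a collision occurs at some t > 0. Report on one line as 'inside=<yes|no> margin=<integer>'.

d = (-16, -16),  |d|² = 512;  R = 4+2 = 6,  c = 512−6² = 476
v_rel = (2, 5),  |v_rel|² = 29;  v_rel·d = (2)·(-16) + (5)·(-16) = -112
29·t² + 224·t + 476 = 0  ⇒  m = (-112)² − 29·476 = -1260
m = -1260 < 0,  v_rel·d = -112 < 0  ⇒  outside

inside=no margin=-1260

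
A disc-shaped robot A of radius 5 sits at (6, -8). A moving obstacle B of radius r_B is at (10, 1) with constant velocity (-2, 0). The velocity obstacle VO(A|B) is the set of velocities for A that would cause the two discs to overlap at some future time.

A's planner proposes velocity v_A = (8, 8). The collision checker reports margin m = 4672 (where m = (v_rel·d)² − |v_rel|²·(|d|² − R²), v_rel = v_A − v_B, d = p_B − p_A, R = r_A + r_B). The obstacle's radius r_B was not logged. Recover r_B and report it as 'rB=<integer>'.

m = 4672
d = (4, 9);  v_rel = (10, 8),  |v_rel|² = 164
v_rel×d = (10)·(9) − (8)·(4) = 58
since m = R²·164 − 58²:  R² = (3364 + 4672) / 164 = 49
R = √49 = 7  ⇒  r_B = 7 − 5 = 2

rB=2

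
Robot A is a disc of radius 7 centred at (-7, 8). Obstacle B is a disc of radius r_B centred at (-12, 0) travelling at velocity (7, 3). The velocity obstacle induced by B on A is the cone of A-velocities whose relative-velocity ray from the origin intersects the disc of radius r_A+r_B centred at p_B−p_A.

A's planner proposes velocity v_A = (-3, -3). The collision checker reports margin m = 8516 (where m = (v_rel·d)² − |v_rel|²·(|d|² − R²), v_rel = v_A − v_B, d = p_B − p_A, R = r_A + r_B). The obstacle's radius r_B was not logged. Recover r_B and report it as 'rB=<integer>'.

m = 8516
d = (-5, -8);  v_rel = (-10, -6),  |v_rel|² = 136
v_rel×d = (-10)·(-8) − (-6)·(-5) = 50
since m = R²·136 − 50²:  R² = (2500 + 8516) / 136 = 81
R = √81 = 9  ⇒  r_B = 9 − 7 = 2

rB=2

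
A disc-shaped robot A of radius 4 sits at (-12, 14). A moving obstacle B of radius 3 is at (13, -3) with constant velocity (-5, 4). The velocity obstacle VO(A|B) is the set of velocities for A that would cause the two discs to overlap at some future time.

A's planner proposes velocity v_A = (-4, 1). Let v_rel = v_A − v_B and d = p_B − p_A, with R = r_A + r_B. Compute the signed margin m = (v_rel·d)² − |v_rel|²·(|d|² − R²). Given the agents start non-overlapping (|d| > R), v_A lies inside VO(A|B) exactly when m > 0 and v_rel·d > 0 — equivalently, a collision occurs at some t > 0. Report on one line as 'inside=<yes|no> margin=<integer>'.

d = (25, -17),  |d|² = 914;  R = 4+3 = 7,  c = 914−7² = 865
v_rel = (1, -3),  |v_rel|² = 10;  v_rel·d = (1)·(25) + (-3)·(-17) = 76
10·t² − 152·t + 865 = 0  ⇒  m = 76² − 10·865 = -2874
m = -2874 < 0,  v_rel·d = 76 > 0  ⇒  outside

inside=no margin=-2874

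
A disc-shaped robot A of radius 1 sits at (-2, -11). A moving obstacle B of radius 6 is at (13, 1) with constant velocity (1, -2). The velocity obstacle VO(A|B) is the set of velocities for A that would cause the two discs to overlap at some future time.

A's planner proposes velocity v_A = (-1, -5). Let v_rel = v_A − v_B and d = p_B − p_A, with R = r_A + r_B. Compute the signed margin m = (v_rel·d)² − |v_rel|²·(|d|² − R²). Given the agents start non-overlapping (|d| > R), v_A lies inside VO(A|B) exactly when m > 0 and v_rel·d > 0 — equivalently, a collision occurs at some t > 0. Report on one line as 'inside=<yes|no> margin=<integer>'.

d = (15, 12),  |d|² = 369;  R = 1+6 = 7,  c = 369−7² = 320
v_rel = (-2, -3),  |v_rel|² = 13;  v_rel·d = (-2)·(15) + (-3)·(12) = -66
13·t² + 132·t + 320 = 0  ⇒  m = (-66)² − 13·320 = 196
m = 196 > 0,  v_rel·d = -66 < 0  ⇒  outside

inside=no margin=196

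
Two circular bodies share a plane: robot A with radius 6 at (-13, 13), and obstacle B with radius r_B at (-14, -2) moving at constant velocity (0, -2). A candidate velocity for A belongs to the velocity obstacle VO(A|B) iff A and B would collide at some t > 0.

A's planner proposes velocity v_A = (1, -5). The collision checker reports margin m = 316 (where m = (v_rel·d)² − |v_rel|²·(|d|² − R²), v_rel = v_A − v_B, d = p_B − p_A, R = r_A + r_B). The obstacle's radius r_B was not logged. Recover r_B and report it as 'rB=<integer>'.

m = 316
d = (-1, -15);  v_rel = (1, -3),  |v_rel|² = 10
v_rel×d = (1)·(-15) − (-3)·(-1) = -18
since m = R²·10 − (-18)²:  R² = (324 + 316) / 10 = 64
R = √64 = 8  ⇒  r_B = 8 − 6 = 2

rB=2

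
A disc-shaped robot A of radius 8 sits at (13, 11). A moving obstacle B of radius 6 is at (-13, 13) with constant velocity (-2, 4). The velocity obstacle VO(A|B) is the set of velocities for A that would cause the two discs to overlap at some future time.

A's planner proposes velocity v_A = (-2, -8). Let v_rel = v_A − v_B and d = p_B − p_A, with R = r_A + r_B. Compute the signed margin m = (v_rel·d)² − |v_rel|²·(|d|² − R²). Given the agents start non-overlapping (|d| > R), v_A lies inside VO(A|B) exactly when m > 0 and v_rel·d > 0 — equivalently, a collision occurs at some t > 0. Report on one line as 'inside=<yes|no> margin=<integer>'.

d = (-26, 2),  |d|² = 680;  R = 8+6 = 14,  c = 680−14² = 484
v_rel = (0, -12),  |v_rel|² = 144;  v_rel·d = (0)·(-26) + (-12)·(2) = -24
144·t² + 48·t + 484 = 0  ⇒  m = (-24)² − 144·484 = -69120
m = -69120 < 0,  v_rel·d = -24 < 0  ⇒  outside

inside=no margin=-69120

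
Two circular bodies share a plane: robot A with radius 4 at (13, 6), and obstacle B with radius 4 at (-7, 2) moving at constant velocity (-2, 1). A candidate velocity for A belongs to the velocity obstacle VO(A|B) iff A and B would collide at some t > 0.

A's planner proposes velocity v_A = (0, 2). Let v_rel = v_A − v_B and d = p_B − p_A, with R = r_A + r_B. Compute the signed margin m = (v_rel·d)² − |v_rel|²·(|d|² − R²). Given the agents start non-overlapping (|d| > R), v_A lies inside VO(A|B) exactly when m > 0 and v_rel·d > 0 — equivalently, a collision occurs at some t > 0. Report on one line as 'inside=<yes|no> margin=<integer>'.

d = (-20, -4),  |d|² = 416;  R = 4+4 = 8,  c = 416−8² = 352
v_rel = (2, 1),  |v_rel|² = 5;  v_rel·d = (2)·(-20) + (1)·(-4) = -44
5·t² + 88·t + 352 = 0  ⇒  m = (-44)² − 5·352 = 176
m = 176 > 0,  v_rel·d = -44 < 0  ⇒  outside

inside=no margin=176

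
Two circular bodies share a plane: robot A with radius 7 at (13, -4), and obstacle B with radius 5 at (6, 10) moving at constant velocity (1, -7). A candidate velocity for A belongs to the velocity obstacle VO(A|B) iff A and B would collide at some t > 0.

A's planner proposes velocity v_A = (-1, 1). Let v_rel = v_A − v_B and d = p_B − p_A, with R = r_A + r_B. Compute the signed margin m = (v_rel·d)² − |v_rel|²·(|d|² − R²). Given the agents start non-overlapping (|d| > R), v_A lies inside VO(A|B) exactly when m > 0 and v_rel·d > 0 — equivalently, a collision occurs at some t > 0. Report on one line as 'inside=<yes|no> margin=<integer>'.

d = (-7, 14),  |d|² = 245;  R = 7+5 = 12,  c = 245−12² = 101
v_rel = (-2, 8),  |v_rel|² = 68;  v_rel·d = (-2)·(-7) + (8)·(14) = 126
68·t² − 252·t + 101 = 0  ⇒  m = 126² − 68·101 = 9008
m = 9008 > 0,  v_rel·d = 126 > 0  ⇒  inside

inside=yes margin=9008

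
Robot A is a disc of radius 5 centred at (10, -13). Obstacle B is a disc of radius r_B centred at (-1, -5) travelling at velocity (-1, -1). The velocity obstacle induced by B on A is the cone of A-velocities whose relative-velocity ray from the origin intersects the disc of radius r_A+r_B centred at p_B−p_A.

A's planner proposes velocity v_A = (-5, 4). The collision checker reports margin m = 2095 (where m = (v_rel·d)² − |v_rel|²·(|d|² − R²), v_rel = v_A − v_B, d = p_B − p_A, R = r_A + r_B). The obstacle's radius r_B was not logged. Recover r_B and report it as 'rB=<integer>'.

m = 2095
d = (-11, 8);  v_rel = (-4, 5),  |v_rel|² = 41
v_rel×d = (-4)·(8) − (5)·(-11) = 23
since m = R²·41 − 23²:  R² = (529 + 2095) / 41 = 64
R = √64 = 8  ⇒  r_B = 8 − 5 = 3

rB=3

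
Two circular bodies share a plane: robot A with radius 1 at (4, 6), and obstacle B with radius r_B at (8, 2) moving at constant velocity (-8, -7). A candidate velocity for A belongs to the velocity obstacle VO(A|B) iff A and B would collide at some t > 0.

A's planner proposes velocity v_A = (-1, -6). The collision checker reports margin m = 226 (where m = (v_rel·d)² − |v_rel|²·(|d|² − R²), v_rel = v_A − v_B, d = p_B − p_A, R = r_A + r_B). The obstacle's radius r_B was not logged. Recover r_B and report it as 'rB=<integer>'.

m = 226
d = (4, -4);  v_rel = (7, 1),  |v_rel|² = 50
v_rel×d = (7)·(-4) − (1)·(4) = -32
since m = R²·50 − (-32)²:  R² = (1024 + 226) / 50 = 25
R = √25 = 5  ⇒  r_B = 5 − 1 = 4

rB=4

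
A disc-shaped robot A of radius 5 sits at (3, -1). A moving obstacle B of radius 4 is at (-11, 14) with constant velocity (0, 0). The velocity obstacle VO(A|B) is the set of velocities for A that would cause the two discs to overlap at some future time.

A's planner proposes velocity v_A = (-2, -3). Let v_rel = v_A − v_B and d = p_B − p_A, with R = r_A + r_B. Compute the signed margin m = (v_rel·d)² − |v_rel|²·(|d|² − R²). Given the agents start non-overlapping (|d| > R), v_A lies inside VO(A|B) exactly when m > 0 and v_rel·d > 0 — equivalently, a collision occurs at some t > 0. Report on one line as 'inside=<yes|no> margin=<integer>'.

d = (-14, 15),  |d|² = 421;  R = 5+4 = 9,  c = 421−9² = 340
v_rel = (-2, -3),  |v_rel|² = 13;  v_rel·d = (-2)·(-14) + (-3)·(15) = -17
13·t² + 34·t + 340 = 0  ⇒  m = (-17)² − 13·340 = -4131
m = -4131 < 0,  v_rel·d = -17 < 0  ⇒  outside

inside=no margin=-4131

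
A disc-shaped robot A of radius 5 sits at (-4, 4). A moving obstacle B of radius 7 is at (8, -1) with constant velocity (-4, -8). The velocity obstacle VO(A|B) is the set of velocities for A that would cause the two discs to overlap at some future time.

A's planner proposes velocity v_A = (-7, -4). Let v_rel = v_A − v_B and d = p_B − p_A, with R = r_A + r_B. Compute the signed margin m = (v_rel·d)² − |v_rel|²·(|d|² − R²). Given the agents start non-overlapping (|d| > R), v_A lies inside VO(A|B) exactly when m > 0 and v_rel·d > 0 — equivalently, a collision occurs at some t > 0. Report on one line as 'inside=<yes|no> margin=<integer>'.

d = (12, -5),  |d|² = 169;  R = 5+7 = 12,  c = 169−12² = 25
v_rel = (-3, 4),  |v_rel|² = 25;  v_rel·d = (-3)·(12) + (4)·(-5) = -56
25·t² + 112·t + 25 = 0  ⇒  m = (-56)² − 25·25 = 2511
m = 2511 > 0,  v_rel·d = -56 < 0  ⇒  outside

inside=no margin=2511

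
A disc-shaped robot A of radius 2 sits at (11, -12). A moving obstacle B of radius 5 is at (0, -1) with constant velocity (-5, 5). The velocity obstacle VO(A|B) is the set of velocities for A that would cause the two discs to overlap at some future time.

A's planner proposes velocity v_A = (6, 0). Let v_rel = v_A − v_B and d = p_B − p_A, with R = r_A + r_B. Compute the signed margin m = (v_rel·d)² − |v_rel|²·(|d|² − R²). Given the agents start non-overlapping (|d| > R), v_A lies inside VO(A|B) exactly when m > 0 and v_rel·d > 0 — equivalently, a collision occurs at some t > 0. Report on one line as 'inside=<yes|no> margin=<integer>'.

d = (-11, 11),  |d|² = 242;  R = 2+5 = 7,  c = 242−7² = 193
v_rel = (11, -5),  |v_rel|² = 146;  v_rel·d = (11)·(-11) + (-5)·(11) = -176
146·t² + 352·t + 193 = 0  ⇒  m = (-176)² − 146·193 = 2798
m = 2798 > 0,  v_rel·d = -176 < 0  ⇒  outside

inside=no margin=2798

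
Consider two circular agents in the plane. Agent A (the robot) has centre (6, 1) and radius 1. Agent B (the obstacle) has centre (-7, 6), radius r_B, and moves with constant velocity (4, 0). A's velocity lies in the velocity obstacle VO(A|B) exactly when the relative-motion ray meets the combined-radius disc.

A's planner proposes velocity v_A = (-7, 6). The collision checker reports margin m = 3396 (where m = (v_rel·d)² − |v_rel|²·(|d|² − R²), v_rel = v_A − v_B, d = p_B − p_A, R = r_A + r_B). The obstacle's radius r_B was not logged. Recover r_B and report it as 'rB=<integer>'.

m = 3396
d = (-13, 5);  v_rel = (-11, 6),  |v_rel|² = 157
v_rel×d = (-11)·(5) − (6)·(-13) = 23
since m = R²·157 − 23²:  R² = (529 + 3396) / 157 = 25
R = √25 = 5  ⇒  r_B = 5 − 1 = 4

rB=4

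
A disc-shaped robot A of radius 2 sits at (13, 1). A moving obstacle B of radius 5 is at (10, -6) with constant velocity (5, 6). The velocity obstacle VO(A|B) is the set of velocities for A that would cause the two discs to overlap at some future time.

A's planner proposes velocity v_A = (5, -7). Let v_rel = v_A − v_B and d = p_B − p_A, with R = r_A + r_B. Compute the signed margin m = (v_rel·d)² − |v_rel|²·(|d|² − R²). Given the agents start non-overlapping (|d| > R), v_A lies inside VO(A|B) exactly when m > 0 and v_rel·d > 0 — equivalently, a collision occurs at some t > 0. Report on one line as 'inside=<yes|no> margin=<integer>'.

d = (-3, -7),  |d|² = 58;  R = 2+5 = 7,  c = 58−7² = 9
v_rel = (0, -13),  |v_rel|² = 169;  v_rel·d = (0)·(-3) + (-13)·(-7) = 91
169·t² − 182·t + 9 = 0  ⇒  m = 91² − 169·9 = 6760
m = 6760 > 0,  v_rel·d = 91 > 0  ⇒  inside

inside=yes margin=6760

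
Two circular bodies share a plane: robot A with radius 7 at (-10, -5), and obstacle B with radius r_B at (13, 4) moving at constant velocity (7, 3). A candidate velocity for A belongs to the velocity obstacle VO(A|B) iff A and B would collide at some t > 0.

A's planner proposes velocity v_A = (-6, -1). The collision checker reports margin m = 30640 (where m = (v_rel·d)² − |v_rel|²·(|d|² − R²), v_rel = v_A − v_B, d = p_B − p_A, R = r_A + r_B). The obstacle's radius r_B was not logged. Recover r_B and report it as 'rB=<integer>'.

m = 30640
d = (23, 9);  v_rel = (-13, -4),  |v_rel|² = 185
v_rel×d = (-13)·(9) − (-4)·(23) = -25
since m = R²·185 − (-25)²:  R² = (625 + 30640) / 185 = 169
R = √169 = 13  ⇒  r_B = 13 − 7 = 6

rB=6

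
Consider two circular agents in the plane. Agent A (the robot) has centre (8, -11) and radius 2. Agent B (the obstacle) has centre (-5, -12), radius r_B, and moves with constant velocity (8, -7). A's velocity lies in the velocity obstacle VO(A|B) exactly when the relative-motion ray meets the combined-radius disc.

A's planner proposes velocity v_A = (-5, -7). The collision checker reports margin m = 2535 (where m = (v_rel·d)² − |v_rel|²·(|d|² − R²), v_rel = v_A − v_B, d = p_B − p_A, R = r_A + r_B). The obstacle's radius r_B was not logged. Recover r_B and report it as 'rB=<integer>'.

m = 2535
d = (-13, -1);  v_rel = (-13, 0),  |v_rel|² = 169
v_rel×d = (-13)·(-1) − (0)·(-13) = 13
since m = R²·169 − 13²:  R² = (169 + 2535) / 169 = 16
R = √16 = 4  ⇒  r_B = 4 − 2 = 2

rB=2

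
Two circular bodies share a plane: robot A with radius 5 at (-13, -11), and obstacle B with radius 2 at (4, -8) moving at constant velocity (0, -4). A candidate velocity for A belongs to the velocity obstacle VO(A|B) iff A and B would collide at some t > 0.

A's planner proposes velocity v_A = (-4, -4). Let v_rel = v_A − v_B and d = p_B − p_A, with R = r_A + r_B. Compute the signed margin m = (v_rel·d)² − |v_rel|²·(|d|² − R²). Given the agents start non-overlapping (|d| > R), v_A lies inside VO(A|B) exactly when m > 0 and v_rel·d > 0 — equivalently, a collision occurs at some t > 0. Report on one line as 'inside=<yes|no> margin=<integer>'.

d = (17, 3),  |d|² = 298;  R = 5+2 = 7,  c = 298−7² = 249
v_rel = (-4, 0),  |v_rel|² = 16;  v_rel·d = (-4)·(17) + (0)·(3) = -68
16·t² + 136·t + 249 = 0  ⇒  m = (-68)² − 16·249 = 640
m = 640 > 0,  v_rel·d = -68 < 0  ⇒  outside

inside=no margin=640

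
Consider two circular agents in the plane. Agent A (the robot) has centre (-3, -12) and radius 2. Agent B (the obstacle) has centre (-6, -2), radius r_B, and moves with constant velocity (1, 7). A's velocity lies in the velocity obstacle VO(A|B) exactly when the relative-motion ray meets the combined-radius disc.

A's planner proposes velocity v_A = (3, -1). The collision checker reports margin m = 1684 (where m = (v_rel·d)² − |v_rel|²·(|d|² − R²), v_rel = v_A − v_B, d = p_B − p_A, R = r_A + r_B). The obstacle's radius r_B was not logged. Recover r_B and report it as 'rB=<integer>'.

m = 1684
d = (-3, 10);  v_rel = (2, -8),  |v_rel|² = 68
v_rel×d = (2)·(10) − (-8)·(-3) = -4
since m = R²·68 − (-4)²:  R² = (16 + 1684) / 68 = 25
R = √25 = 5  ⇒  r_B = 5 − 2 = 3

rB=3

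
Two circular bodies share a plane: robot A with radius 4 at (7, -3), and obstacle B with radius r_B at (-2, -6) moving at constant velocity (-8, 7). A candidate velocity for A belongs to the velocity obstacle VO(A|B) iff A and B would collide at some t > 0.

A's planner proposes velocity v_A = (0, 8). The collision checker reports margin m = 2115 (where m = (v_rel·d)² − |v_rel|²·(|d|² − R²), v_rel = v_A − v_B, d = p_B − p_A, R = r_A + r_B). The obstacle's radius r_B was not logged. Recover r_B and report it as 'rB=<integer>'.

m = 2115
d = (-9, -3);  v_rel = (8, 1),  |v_rel|² = 65
v_rel×d = (8)·(-3) − (1)·(-9) = -15
since m = R²·65 − (-15)²:  R² = (225 + 2115) / 65 = 36
R = √36 = 6  ⇒  r_B = 6 − 4 = 2

rB=2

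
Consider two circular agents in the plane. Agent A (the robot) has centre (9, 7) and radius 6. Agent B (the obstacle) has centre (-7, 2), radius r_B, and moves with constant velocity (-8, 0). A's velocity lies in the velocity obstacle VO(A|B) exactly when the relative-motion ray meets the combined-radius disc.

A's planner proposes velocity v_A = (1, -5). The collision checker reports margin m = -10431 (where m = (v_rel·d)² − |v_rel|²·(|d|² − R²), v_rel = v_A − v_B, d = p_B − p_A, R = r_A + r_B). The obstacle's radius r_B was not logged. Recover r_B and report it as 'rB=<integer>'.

m = -10431
d = (-16, -5);  v_rel = (9, -5),  |v_rel|² = 106
v_rel×d = (9)·(-5) − (-5)·(-16) = -125
since m = R²·106 − (-125)²:  R² = (15625 + -10431) / 106 = 49
R = √49 = 7  ⇒  r_B = 7 − 6 = 1

rB=1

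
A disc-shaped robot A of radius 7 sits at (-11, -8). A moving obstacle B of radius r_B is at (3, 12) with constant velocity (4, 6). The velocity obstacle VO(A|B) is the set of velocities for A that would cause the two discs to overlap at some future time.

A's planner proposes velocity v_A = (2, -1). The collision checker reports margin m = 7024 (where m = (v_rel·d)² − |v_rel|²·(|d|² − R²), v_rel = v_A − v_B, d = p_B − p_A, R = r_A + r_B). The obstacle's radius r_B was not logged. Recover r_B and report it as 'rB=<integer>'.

m = 7024
d = (14, 20);  v_rel = (-2, -7),  |v_rel|² = 53
v_rel×d = (-2)·(20) − (-7)·(14) = 58
since m = R²·53 − 58²:  R² = (3364 + 7024) / 53 = 196
R = √196 = 14  ⇒  r_B = 14 − 7 = 7

rB=7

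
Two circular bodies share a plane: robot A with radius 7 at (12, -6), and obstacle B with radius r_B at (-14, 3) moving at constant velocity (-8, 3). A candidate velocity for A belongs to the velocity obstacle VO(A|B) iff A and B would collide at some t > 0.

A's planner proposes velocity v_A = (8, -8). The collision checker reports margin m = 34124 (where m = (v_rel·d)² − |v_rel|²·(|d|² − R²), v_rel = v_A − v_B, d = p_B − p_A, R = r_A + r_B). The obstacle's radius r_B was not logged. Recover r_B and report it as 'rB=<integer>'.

m = 34124
d = (-26, 9);  v_rel = (16, -11),  |v_rel|² = 377
v_rel×d = (16)·(9) − (-11)·(-26) = -142
since m = R²·377 − (-142)²:  R² = (20164 + 34124) / 377 = 144
R = √144 = 12  ⇒  r_B = 12 − 7 = 5

rB=5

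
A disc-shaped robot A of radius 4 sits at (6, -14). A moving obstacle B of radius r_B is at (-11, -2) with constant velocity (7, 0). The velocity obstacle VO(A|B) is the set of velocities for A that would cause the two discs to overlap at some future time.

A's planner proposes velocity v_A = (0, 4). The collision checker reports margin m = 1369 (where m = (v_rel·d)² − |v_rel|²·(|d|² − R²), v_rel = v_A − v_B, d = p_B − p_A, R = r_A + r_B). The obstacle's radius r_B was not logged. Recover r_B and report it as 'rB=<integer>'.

m = 1369
d = (-17, 12);  v_rel = (-7, 4),  |v_rel|² = 65
v_rel×d = (-7)·(12) − (4)·(-17) = -16
since m = R²·65 − (-16)²:  R² = (256 + 1369) / 65 = 25
R = √25 = 5  ⇒  r_B = 5 − 4 = 1

rB=1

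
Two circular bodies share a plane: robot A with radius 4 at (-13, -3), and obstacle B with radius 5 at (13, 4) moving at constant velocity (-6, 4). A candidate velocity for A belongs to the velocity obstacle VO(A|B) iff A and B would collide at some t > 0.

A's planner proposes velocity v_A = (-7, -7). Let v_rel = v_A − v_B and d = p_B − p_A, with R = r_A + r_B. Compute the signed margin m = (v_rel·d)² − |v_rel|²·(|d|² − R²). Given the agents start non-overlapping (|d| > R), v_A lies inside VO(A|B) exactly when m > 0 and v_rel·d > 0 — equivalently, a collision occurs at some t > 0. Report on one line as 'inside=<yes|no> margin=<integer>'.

d = (26, 7),  |d|² = 725;  R = 4+5 = 9,  c = 725−9² = 644
v_rel = (-1, -11),  |v_rel|² = 122;  v_rel·d = (-1)·(26) + (-11)·(7) = -103
122·t² + 206·t + 644 = 0  ⇒  m = (-103)² − 122·644 = -67959
m = -67959 < 0,  v_rel·d = -103 < 0  ⇒  outside

inside=no margin=-67959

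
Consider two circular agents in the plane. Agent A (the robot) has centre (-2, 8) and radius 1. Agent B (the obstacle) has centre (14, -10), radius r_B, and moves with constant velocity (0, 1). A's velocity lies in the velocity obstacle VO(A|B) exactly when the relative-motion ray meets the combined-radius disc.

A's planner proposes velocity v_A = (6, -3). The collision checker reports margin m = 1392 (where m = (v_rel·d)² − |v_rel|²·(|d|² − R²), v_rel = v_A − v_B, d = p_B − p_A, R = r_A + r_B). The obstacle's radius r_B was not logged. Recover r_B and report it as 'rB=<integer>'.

m = 1392
d = (16, -18);  v_rel = (6, -4),  |v_rel|² = 52
v_rel×d = (6)·(-18) − (-4)·(16) = -44
since m = R²·52 − (-44)²:  R² = (1936 + 1392) / 52 = 64
R = √64 = 8  ⇒  r_B = 8 − 1 = 7

rB=7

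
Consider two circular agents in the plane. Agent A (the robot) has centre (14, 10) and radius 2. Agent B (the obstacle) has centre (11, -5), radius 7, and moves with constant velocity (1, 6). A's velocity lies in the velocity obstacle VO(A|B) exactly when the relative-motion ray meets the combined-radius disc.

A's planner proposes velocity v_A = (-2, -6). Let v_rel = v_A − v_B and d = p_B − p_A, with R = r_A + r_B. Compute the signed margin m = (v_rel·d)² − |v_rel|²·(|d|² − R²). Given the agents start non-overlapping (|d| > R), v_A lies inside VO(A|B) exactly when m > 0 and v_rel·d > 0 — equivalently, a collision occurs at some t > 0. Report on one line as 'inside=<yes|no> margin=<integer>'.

d = (-3, -15),  |d|² = 234;  R = 2+7 = 9,  c = 234−9² = 153
v_rel = (-3, -12),  |v_rel|² = 153;  v_rel·d = (-3)·(-3) + (-12)·(-15) = 189
153·t² − 378·t + 153 = 0  ⇒  m = 189² − 153·153 = 12312
m = 12312 > 0,  v_rel·d = 189 > 0  ⇒  inside

inside=yes margin=12312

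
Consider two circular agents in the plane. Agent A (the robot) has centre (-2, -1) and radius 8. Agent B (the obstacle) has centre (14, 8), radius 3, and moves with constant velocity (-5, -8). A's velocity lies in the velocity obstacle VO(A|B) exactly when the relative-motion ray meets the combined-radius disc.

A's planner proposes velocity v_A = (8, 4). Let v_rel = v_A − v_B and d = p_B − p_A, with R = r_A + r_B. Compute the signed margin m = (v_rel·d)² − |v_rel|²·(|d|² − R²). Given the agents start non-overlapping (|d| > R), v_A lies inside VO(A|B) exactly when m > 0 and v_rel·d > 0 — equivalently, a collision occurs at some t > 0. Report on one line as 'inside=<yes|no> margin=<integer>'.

d = (16, 9),  |d|² = 337;  R = 8+3 = 11,  c = 337−11² = 216
v_rel = (13, 12),  |v_rel|² = 313;  v_rel·d = (13)·(16) + (12)·(9) = 316
313·t² − 632·t + 216 = 0  ⇒  m = 316² − 313·216 = 32248
m = 32248 > 0,  v_rel·d = 316 > 0  ⇒  inside

inside=yes margin=32248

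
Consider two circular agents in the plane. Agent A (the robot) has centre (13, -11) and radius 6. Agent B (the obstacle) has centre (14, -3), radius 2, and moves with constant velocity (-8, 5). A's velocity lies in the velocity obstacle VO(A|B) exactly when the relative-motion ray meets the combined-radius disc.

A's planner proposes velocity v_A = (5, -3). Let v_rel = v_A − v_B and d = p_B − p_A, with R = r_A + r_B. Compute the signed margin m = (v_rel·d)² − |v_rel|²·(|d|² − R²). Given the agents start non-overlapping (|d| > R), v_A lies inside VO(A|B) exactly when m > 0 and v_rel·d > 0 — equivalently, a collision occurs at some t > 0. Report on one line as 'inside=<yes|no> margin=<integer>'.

d = (1, 8),  |d|² = 65;  R = 6+2 = 8,  c = 65−8² = 1
v_rel = (13, -8),  |v_rel|² = 233;  v_rel·d = (13)·(1) + (-8)·(8) = -51
233·t² + 102·t + 1 = 0  ⇒  m = (-51)² − 233·1 = 2368
m = 2368 > 0,  v_rel·d = -51 < 0  ⇒  outside

inside=no margin=2368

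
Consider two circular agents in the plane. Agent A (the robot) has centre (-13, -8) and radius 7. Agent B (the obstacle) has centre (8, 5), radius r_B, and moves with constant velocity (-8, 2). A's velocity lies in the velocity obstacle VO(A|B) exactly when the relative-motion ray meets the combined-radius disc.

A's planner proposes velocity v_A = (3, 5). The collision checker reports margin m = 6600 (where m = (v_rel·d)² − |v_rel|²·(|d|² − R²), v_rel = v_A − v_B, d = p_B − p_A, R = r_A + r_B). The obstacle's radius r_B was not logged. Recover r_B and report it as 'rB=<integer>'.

m = 6600
d = (21, 13);  v_rel = (11, 3),  |v_rel|² = 130
v_rel×d = (11)·(13) − (3)·(21) = 80
since m = R²·130 − 80²:  R² = (6400 + 6600) / 130 = 100
R = √100 = 10  ⇒  r_B = 10 − 7 = 3

rB=3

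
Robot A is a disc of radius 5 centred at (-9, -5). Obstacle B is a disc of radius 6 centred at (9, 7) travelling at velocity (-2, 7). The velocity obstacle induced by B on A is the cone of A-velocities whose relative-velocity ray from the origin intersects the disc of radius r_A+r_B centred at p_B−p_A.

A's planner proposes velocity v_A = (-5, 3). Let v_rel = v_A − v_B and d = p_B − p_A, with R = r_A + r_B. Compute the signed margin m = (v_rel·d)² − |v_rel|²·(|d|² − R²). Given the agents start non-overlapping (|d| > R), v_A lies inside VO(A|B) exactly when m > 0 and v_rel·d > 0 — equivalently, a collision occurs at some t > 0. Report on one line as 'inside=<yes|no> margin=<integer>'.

d = (18, 12),  |d|² = 468;  R = 5+6 = 11,  c = 468−11² = 347
v_rel = (-3, -4),  |v_rel|² = 25;  v_rel·d = (-3)·(18) + (-4)·(12) = -102
25·t² + 204·t + 347 = 0  ⇒  m = (-102)² − 25·347 = 1729
m = 1729 > 0,  v_rel·d = -102 < 0  ⇒  outside

inside=no margin=1729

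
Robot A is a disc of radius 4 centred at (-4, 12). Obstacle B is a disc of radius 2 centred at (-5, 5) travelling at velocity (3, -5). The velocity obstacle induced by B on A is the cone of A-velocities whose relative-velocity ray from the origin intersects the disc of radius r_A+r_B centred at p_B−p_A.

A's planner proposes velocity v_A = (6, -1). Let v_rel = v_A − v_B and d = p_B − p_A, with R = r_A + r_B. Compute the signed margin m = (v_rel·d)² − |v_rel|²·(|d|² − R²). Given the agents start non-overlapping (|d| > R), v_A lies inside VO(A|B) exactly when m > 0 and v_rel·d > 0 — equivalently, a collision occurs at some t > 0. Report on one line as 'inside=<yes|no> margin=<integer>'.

d = (-1, -7),  |d|² = 50;  R = 4+2 = 6,  c = 50−6² = 14
v_rel = (3, 4),  |v_rel|² = 25;  v_rel·d = (3)·(-1) + (4)·(-7) = -31
25·t² + 62·t + 14 = 0  ⇒  m = (-31)² − 25·14 = 611
m = 611 > 0,  v_rel·d = -31 < 0  ⇒  outside

inside=no margin=611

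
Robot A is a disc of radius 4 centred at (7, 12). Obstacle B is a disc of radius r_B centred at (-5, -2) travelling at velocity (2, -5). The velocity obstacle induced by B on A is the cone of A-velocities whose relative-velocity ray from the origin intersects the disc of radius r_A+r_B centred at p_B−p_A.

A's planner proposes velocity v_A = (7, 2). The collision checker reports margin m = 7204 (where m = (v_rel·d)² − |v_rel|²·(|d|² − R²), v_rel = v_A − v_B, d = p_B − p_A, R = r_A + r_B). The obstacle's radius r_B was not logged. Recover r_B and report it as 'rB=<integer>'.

m = 7204
d = (-12, -14);  v_rel = (5, 7),  |v_rel|² = 74
v_rel×d = (5)·(-14) − (7)·(-12) = 14
since m = R²·74 − 14²:  R² = (196 + 7204) / 74 = 100
R = √100 = 10  ⇒  r_B = 10 − 4 = 6

rB=6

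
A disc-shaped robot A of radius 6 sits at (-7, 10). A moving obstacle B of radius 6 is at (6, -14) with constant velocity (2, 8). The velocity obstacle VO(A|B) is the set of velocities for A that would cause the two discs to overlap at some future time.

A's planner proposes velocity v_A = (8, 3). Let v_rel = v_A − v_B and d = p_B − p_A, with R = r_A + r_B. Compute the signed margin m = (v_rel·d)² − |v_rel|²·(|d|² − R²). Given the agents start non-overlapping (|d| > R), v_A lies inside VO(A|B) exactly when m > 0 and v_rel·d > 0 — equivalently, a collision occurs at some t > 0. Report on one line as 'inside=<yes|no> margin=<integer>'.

d = (13, -24),  |d|² = 745;  R = 6+6 = 12,  c = 745−12² = 601
v_rel = (6, -5),  |v_rel|² = 61;  v_rel·d = (6)·(13) + (-5)·(-24) = 198
61·t² − 396·t + 601 = 0  ⇒  m = 198² − 61·601 = 2543
m = 2543 > 0,  v_rel·d = 198 > 0  ⇒  inside

inside=yes margin=2543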